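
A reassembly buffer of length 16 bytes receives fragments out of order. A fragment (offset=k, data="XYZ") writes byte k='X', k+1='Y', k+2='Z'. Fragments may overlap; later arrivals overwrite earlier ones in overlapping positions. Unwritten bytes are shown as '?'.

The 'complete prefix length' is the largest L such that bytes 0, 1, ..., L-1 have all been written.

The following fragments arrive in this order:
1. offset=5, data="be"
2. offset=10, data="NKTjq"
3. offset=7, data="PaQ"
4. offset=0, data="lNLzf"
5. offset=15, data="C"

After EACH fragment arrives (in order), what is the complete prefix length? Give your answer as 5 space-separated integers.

Answer: 0 0 0 15 16

Derivation:
Fragment 1: offset=5 data="be" -> buffer=?????be????????? -> prefix_len=0
Fragment 2: offset=10 data="NKTjq" -> buffer=?????be???NKTjq? -> prefix_len=0
Fragment 3: offset=7 data="PaQ" -> buffer=?????bePaQNKTjq? -> prefix_len=0
Fragment 4: offset=0 data="lNLzf" -> buffer=lNLzfbePaQNKTjq? -> prefix_len=15
Fragment 5: offset=15 data="C" -> buffer=lNLzfbePaQNKTjqC -> prefix_len=16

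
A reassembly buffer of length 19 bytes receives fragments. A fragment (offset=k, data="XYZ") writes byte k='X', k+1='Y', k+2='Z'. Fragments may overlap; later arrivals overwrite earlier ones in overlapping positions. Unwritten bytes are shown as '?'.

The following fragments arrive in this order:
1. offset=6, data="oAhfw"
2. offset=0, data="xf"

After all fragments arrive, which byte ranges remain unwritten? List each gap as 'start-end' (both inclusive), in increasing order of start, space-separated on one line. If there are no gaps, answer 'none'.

Fragment 1: offset=6 len=5
Fragment 2: offset=0 len=2
Gaps: 2-5 11-18

Answer: 2-5 11-18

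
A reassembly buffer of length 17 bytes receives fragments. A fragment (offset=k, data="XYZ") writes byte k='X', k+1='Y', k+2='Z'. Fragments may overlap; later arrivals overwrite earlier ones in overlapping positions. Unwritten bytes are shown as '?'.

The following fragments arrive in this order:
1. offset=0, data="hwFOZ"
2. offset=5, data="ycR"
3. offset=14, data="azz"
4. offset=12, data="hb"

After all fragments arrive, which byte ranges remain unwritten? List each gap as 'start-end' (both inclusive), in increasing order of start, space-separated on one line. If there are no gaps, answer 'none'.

Fragment 1: offset=0 len=5
Fragment 2: offset=5 len=3
Fragment 3: offset=14 len=3
Fragment 4: offset=12 len=2
Gaps: 8-11

Answer: 8-11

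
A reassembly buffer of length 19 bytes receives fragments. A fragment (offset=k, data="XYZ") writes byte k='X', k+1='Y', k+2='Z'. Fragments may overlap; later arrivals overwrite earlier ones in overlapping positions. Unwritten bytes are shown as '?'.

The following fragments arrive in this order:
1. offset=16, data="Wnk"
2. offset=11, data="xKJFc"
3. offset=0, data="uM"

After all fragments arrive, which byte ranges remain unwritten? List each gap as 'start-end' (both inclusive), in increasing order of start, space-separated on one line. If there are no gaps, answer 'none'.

Fragment 1: offset=16 len=3
Fragment 2: offset=11 len=5
Fragment 3: offset=0 len=2
Gaps: 2-10

Answer: 2-10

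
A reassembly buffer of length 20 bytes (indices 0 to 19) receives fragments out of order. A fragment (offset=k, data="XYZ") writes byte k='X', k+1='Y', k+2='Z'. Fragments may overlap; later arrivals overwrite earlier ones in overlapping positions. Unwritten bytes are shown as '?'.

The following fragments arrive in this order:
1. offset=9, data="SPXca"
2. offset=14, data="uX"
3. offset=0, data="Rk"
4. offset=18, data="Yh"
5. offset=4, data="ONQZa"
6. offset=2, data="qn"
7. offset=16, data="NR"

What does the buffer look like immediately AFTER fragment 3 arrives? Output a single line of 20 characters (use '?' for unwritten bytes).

Fragment 1: offset=9 data="SPXca" -> buffer=?????????SPXca??????
Fragment 2: offset=14 data="uX" -> buffer=?????????SPXcauX????
Fragment 3: offset=0 data="Rk" -> buffer=Rk???????SPXcauX????

Answer: Rk???????SPXcauX????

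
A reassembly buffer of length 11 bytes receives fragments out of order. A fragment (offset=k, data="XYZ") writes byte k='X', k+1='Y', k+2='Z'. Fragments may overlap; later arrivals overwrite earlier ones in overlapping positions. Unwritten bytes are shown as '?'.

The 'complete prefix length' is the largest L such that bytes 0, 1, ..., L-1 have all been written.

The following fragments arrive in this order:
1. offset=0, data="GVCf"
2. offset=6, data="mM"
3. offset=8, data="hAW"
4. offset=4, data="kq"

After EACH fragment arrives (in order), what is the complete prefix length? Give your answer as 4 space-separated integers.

Answer: 4 4 4 11

Derivation:
Fragment 1: offset=0 data="GVCf" -> buffer=GVCf??????? -> prefix_len=4
Fragment 2: offset=6 data="mM" -> buffer=GVCf??mM??? -> prefix_len=4
Fragment 3: offset=8 data="hAW" -> buffer=GVCf??mMhAW -> prefix_len=4
Fragment 4: offset=4 data="kq" -> buffer=GVCfkqmMhAW -> prefix_len=11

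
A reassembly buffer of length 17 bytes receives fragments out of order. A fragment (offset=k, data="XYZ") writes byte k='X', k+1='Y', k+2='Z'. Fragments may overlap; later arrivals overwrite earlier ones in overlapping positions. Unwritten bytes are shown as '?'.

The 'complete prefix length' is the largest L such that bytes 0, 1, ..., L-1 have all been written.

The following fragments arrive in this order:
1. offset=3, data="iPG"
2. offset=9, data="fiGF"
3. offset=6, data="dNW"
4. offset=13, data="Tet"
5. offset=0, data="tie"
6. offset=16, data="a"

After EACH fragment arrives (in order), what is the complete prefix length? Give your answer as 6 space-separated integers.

Answer: 0 0 0 0 16 17

Derivation:
Fragment 1: offset=3 data="iPG" -> buffer=???iPG??????????? -> prefix_len=0
Fragment 2: offset=9 data="fiGF" -> buffer=???iPG???fiGF???? -> prefix_len=0
Fragment 3: offset=6 data="dNW" -> buffer=???iPGdNWfiGF???? -> prefix_len=0
Fragment 4: offset=13 data="Tet" -> buffer=???iPGdNWfiGFTet? -> prefix_len=0
Fragment 5: offset=0 data="tie" -> buffer=tieiPGdNWfiGFTet? -> prefix_len=16
Fragment 6: offset=16 data="a" -> buffer=tieiPGdNWfiGFTeta -> prefix_len=17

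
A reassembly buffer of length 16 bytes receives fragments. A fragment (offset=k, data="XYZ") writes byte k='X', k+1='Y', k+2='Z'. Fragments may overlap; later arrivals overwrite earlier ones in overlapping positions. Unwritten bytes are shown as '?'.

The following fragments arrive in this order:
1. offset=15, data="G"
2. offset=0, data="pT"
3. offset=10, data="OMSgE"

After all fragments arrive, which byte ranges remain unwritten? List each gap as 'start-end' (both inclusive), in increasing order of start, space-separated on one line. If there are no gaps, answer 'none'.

Answer: 2-9

Derivation:
Fragment 1: offset=15 len=1
Fragment 2: offset=0 len=2
Fragment 3: offset=10 len=5
Gaps: 2-9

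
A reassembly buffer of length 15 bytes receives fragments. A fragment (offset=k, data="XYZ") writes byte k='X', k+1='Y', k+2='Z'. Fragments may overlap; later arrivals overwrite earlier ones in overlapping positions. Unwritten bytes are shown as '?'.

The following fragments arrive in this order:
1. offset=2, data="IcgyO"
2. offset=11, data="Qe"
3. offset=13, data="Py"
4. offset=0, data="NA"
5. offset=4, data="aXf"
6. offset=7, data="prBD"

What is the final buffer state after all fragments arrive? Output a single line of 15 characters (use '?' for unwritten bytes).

Fragment 1: offset=2 data="IcgyO" -> buffer=??IcgyO????????
Fragment 2: offset=11 data="Qe" -> buffer=??IcgyO????Qe??
Fragment 3: offset=13 data="Py" -> buffer=??IcgyO????QePy
Fragment 4: offset=0 data="NA" -> buffer=NAIcgyO????QePy
Fragment 5: offset=4 data="aXf" -> buffer=NAIcaXf????QePy
Fragment 6: offset=7 data="prBD" -> buffer=NAIcaXfprBDQePy

Answer: NAIcaXfprBDQePy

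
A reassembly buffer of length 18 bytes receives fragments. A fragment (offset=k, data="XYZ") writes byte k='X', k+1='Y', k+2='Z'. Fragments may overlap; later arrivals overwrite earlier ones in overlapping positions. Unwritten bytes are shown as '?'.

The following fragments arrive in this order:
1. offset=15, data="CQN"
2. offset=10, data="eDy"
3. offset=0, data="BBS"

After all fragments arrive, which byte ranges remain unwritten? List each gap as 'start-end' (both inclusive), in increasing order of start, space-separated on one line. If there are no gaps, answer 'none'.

Fragment 1: offset=15 len=3
Fragment 2: offset=10 len=3
Fragment 3: offset=0 len=3
Gaps: 3-9 13-14

Answer: 3-9 13-14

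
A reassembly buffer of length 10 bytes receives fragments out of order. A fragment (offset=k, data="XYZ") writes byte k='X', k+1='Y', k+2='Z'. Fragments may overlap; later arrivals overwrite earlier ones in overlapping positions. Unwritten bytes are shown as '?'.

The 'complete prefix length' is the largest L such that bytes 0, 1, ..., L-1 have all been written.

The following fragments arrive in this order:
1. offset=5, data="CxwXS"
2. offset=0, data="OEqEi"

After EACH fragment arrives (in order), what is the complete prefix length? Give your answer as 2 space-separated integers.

Fragment 1: offset=5 data="CxwXS" -> buffer=?????CxwXS -> prefix_len=0
Fragment 2: offset=0 data="OEqEi" -> buffer=OEqEiCxwXS -> prefix_len=10

Answer: 0 10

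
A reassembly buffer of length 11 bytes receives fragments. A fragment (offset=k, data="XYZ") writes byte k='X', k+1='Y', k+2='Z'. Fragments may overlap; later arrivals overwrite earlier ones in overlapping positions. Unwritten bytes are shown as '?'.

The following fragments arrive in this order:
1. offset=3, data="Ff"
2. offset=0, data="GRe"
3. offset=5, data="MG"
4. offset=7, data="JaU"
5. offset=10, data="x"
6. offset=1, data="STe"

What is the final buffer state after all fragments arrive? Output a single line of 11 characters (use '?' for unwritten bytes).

Answer: GSTefMGJaUx

Derivation:
Fragment 1: offset=3 data="Ff" -> buffer=???Ff??????
Fragment 2: offset=0 data="GRe" -> buffer=GReFf??????
Fragment 3: offset=5 data="MG" -> buffer=GReFfMG????
Fragment 4: offset=7 data="JaU" -> buffer=GReFfMGJaU?
Fragment 5: offset=10 data="x" -> buffer=GReFfMGJaUx
Fragment 6: offset=1 data="STe" -> buffer=GSTefMGJaUx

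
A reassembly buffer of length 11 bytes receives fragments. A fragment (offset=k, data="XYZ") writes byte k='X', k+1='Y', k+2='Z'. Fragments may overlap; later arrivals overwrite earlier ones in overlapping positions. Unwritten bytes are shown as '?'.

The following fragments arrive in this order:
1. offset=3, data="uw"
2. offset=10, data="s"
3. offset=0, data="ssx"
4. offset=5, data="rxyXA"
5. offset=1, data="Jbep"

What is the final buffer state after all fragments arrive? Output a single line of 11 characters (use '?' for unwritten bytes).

Answer: sJbeprxyXAs

Derivation:
Fragment 1: offset=3 data="uw" -> buffer=???uw??????
Fragment 2: offset=10 data="s" -> buffer=???uw?????s
Fragment 3: offset=0 data="ssx" -> buffer=ssxuw?????s
Fragment 4: offset=5 data="rxyXA" -> buffer=ssxuwrxyXAs
Fragment 5: offset=1 data="Jbep" -> buffer=sJbeprxyXAs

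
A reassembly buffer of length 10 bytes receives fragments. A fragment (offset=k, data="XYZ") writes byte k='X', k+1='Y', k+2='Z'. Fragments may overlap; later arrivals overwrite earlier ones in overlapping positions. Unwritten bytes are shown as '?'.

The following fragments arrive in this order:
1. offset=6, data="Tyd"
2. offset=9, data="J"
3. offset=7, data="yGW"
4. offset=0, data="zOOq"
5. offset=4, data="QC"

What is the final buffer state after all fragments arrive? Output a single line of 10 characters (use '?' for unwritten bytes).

Fragment 1: offset=6 data="Tyd" -> buffer=??????Tyd?
Fragment 2: offset=9 data="J" -> buffer=??????TydJ
Fragment 3: offset=7 data="yGW" -> buffer=??????TyGW
Fragment 4: offset=0 data="zOOq" -> buffer=zOOq??TyGW
Fragment 5: offset=4 data="QC" -> buffer=zOOqQCTyGW

Answer: zOOqQCTyGW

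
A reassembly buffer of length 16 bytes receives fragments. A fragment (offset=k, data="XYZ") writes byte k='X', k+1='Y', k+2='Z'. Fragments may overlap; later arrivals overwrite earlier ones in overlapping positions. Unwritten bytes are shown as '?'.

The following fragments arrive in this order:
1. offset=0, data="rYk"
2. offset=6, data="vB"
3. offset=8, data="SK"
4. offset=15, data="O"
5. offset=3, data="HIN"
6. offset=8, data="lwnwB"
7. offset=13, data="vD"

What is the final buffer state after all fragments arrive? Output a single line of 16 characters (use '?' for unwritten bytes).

Answer: rYkHINvBlwnwBvDO

Derivation:
Fragment 1: offset=0 data="rYk" -> buffer=rYk?????????????
Fragment 2: offset=6 data="vB" -> buffer=rYk???vB????????
Fragment 3: offset=8 data="SK" -> buffer=rYk???vBSK??????
Fragment 4: offset=15 data="O" -> buffer=rYk???vBSK?????O
Fragment 5: offset=3 data="HIN" -> buffer=rYkHINvBSK?????O
Fragment 6: offset=8 data="lwnwB" -> buffer=rYkHINvBlwnwB??O
Fragment 7: offset=13 data="vD" -> buffer=rYkHINvBlwnwBvDO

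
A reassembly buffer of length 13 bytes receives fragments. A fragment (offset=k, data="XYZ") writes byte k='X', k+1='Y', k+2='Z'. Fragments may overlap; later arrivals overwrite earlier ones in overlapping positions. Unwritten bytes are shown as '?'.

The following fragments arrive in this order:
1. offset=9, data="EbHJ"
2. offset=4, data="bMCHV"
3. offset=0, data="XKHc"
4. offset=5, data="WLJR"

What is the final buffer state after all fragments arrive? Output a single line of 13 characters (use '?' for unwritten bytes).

Fragment 1: offset=9 data="EbHJ" -> buffer=?????????EbHJ
Fragment 2: offset=4 data="bMCHV" -> buffer=????bMCHVEbHJ
Fragment 3: offset=0 data="XKHc" -> buffer=XKHcbMCHVEbHJ
Fragment 4: offset=5 data="WLJR" -> buffer=XKHcbWLJREbHJ

Answer: XKHcbWLJREbHJ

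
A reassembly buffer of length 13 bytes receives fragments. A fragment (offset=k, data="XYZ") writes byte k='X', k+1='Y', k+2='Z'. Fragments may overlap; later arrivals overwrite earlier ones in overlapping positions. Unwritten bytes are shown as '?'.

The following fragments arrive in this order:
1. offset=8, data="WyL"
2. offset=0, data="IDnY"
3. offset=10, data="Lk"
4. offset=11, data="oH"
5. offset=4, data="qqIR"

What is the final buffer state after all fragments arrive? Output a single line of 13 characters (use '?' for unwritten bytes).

Answer: IDnYqqIRWyLoH

Derivation:
Fragment 1: offset=8 data="WyL" -> buffer=????????WyL??
Fragment 2: offset=0 data="IDnY" -> buffer=IDnY????WyL??
Fragment 3: offset=10 data="Lk" -> buffer=IDnY????WyLk?
Fragment 4: offset=11 data="oH" -> buffer=IDnY????WyLoH
Fragment 5: offset=4 data="qqIR" -> buffer=IDnYqqIRWyLoH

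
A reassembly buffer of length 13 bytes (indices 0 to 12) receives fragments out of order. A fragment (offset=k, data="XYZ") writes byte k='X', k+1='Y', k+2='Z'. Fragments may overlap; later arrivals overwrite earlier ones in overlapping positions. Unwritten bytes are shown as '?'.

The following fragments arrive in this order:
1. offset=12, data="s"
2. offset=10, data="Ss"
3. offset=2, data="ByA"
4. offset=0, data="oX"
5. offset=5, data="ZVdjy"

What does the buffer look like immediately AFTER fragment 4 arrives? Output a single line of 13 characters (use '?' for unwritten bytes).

Fragment 1: offset=12 data="s" -> buffer=????????????s
Fragment 2: offset=10 data="Ss" -> buffer=??????????Sss
Fragment 3: offset=2 data="ByA" -> buffer=??ByA?????Sss
Fragment 4: offset=0 data="oX" -> buffer=oXByA?????Sss

Answer: oXByA?????Sss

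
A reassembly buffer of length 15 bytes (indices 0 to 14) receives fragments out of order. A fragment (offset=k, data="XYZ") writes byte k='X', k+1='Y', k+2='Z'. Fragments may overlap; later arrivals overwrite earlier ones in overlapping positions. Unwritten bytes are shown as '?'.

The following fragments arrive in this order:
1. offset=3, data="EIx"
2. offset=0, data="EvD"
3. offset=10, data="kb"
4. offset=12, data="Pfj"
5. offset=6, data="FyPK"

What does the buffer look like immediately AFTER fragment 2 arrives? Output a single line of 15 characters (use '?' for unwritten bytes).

Fragment 1: offset=3 data="EIx" -> buffer=???EIx?????????
Fragment 2: offset=0 data="EvD" -> buffer=EvDEIx?????????

Answer: EvDEIx?????????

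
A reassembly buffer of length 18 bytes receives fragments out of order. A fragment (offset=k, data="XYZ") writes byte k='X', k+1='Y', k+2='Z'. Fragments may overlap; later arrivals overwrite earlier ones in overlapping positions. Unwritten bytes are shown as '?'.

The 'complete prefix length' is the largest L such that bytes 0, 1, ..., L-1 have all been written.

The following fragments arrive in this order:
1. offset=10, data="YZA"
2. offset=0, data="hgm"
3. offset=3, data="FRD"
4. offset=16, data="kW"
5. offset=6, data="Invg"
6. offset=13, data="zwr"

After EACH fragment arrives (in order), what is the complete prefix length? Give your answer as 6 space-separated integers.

Fragment 1: offset=10 data="YZA" -> buffer=??????????YZA????? -> prefix_len=0
Fragment 2: offset=0 data="hgm" -> buffer=hgm???????YZA????? -> prefix_len=3
Fragment 3: offset=3 data="FRD" -> buffer=hgmFRD????YZA????? -> prefix_len=6
Fragment 4: offset=16 data="kW" -> buffer=hgmFRD????YZA???kW -> prefix_len=6
Fragment 5: offset=6 data="Invg" -> buffer=hgmFRDInvgYZA???kW -> prefix_len=13
Fragment 6: offset=13 data="zwr" -> buffer=hgmFRDInvgYZAzwrkW -> prefix_len=18

Answer: 0 3 6 6 13 18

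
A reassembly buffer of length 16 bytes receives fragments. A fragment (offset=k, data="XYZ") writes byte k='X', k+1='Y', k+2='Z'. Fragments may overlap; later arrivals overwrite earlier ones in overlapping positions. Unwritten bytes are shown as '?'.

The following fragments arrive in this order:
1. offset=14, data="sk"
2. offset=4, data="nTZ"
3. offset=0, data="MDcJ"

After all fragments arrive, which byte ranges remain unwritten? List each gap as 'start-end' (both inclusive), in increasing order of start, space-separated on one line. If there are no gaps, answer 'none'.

Answer: 7-13

Derivation:
Fragment 1: offset=14 len=2
Fragment 2: offset=4 len=3
Fragment 3: offset=0 len=4
Gaps: 7-13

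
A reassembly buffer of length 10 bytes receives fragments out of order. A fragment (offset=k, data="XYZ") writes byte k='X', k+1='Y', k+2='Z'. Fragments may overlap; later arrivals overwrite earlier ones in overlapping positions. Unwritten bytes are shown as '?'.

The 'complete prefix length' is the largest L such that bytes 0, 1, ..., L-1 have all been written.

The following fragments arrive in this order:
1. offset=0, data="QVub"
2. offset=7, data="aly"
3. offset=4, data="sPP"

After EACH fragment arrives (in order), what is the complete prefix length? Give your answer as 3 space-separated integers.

Answer: 4 4 10

Derivation:
Fragment 1: offset=0 data="QVub" -> buffer=QVub?????? -> prefix_len=4
Fragment 2: offset=7 data="aly" -> buffer=QVub???aly -> prefix_len=4
Fragment 3: offset=4 data="sPP" -> buffer=QVubsPPaly -> prefix_len=10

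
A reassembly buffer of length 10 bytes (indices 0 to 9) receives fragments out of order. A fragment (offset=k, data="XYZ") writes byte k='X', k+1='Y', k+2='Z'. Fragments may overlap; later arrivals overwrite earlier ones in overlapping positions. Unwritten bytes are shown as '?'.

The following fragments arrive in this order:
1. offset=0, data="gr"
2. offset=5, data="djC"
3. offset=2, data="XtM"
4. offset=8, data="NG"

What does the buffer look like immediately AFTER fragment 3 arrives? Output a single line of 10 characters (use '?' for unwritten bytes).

Answer: grXtMdjC??

Derivation:
Fragment 1: offset=0 data="gr" -> buffer=gr????????
Fragment 2: offset=5 data="djC" -> buffer=gr???djC??
Fragment 3: offset=2 data="XtM" -> buffer=grXtMdjC??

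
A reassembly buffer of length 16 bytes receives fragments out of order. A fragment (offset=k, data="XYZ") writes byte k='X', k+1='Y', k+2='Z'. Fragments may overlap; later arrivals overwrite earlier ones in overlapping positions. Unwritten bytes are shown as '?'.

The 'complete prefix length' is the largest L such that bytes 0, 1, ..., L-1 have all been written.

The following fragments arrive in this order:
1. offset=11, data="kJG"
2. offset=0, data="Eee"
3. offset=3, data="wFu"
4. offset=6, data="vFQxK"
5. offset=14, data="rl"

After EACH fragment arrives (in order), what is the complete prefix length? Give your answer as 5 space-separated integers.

Fragment 1: offset=11 data="kJG" -> buffer=???????????kJG?? -> prefix_len=0
Fragment 2: offset=0 data="Eee" -> buffer=Eee????????kJG?? -> prefix_len=3
Fragment 3: offset=3 data="wFu" -> buffer=EeewFu?????kJG?? -> prefix_len=6
Fragment 4: offset=6 data="vFQxK" -> buffer=EeewFuvFQxKkJG?? -> prefix_len=14
Fragment 5: offset=14 data="rl" -> buffer=EeewFuvFQxKkJGrl -> prefix_len=16

Answer: 0 3 6 14 16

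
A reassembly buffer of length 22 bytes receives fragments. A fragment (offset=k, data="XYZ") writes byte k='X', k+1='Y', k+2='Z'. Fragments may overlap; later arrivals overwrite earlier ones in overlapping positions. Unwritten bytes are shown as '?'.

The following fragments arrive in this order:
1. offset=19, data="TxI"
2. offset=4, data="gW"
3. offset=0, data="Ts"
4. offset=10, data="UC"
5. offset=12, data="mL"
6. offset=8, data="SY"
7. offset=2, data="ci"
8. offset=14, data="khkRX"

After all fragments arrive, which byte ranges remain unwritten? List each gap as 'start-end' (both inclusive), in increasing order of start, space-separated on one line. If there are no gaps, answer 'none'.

Answer: 6-7

Derivation:
Fragment 1: offset=19 len=3
Fragment 2: offset=4 len=2
Fragment 3: offset=0 len=2
Fragment 4: offset=10 len=2
Fragment 5: offset=12 len=2
Fragment 6: offset=8 len=2
Fragment 7: offset=2 len=2
Fragment 8: offset=14 len=5
Gaps: 6-7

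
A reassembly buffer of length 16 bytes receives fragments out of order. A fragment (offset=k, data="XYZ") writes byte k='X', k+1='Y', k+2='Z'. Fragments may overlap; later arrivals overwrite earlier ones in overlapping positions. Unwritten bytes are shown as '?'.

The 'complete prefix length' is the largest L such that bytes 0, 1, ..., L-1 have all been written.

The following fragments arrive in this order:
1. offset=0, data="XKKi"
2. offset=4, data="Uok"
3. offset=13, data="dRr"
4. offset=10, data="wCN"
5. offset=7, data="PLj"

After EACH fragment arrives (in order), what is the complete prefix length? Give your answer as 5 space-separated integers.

Answer: 4 7 7 7 16

Derivation:
Fragment 1: offset=0 data="XKKi" -> buffer=XKKi???????????? -> prefix_len=4
Fragment 2: offset=4 data="Uok" -> buffer=XKKiUok????????? -> prefix_len=7
Fragment 3: offset=13 data="dRr" -> buffer=XKKiUok??????dRr -> prefix_len=7
Fragment 4: offset=10 data="wCN" -> buffer=XKKiUok???wCNdRr -> prefix_len=7
Fragment 5: offset=7 data="PLj" -> buffer=XKKiUokPLjwCNdRr -> prefix_len=16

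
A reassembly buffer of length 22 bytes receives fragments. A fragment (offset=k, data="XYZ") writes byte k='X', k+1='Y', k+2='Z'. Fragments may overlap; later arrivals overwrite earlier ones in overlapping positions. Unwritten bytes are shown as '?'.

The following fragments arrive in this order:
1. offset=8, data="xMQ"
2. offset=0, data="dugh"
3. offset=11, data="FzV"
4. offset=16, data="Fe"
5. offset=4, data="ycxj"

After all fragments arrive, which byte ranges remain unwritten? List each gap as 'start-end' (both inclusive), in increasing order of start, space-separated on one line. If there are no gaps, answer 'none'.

Fragment 1: offset=8 len=3
Fragment 2: offset=0 len=4
Fragment 3: offset=11 len=3
Fragment 4: offset=16 len=2
Fragment 5: offset=4 len=4
Gaps: 14-15 18-21

Answer: 14-15 18-21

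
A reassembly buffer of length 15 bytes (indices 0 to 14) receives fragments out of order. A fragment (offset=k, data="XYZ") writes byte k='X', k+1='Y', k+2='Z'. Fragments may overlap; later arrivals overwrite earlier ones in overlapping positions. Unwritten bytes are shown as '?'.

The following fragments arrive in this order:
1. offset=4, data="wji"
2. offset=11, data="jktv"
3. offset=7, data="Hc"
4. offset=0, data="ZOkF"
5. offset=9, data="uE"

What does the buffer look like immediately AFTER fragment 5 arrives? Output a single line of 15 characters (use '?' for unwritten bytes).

Fragment 1: offset=4 data="wji" -> buffer=????wji????????
Fragment 2: offset=11 data="jktv" -> buffer=????wji????jktv
Fragment 3: offset=7 data="Hc" -> buffer=????wjiHc??jktv
Fragment 4: offset=0 data="ZOkF" -> buffer=ZOkFwjiHc??jktv
Fragment 5: offset=9 data="uE" -> buffer=ZOkFwjiHcuEjktv

Answer: ZOkFwjiHcuEjktv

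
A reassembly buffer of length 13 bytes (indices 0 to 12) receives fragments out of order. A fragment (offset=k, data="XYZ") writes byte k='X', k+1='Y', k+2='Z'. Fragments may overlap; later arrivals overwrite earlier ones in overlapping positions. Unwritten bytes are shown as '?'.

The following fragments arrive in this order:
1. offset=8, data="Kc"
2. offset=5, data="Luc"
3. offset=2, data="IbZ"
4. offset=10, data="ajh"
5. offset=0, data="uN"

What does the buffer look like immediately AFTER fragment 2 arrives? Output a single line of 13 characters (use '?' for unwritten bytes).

Answer: ?????LucKc???

Derivation:
Fragment 1: offset=8 data="Kc" -> buffer=????????Kc???
Fragment 2: offset=5 data="Luc" -> buffer=?????LucKc???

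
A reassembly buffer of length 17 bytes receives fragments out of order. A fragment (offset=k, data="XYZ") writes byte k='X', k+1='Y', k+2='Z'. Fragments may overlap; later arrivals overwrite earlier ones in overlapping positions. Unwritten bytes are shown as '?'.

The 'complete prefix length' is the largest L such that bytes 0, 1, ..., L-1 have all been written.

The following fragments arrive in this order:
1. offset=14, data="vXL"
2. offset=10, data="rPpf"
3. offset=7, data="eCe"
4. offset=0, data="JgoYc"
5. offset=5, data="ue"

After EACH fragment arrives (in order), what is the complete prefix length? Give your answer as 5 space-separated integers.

Answer: 0 0 0 5 17

Derivation:
Fragment 1: offset=14 data="vXL" -> buffer=??????????????vXL -> prefix_len=0
Fragment 2: offset=10 data="rPpf" -> buffer=??????????rPpfvXL -> prefix_len=0
Fragment 3: offset=7 data="eCe" -> buffer=???????eCerPpfvXL -> prefix_len=0
Fragment 4: offset=0 data="JgoYc" -> buffer=JgoYc??eCerPpfvXL -> prefix_len=5
Fragment 5: offset=5 data="ue" -> buffer=JgoYcueeCerPpfvXL -> prefix_len=17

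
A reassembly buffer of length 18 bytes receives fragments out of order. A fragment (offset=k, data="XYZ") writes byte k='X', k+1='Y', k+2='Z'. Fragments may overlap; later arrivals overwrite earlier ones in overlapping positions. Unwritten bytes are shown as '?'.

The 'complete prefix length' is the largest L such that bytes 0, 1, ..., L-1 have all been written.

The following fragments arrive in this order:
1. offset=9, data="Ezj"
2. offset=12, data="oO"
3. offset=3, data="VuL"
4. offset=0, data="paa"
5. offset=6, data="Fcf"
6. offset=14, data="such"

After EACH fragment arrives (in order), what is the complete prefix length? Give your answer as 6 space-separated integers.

Answer: 0 0 0 6 14 18

Derivation:
Fragment 1: offset=9 data="Ezj" -> buffer=?????????Ezj?????? -> prefix_len=0
Fragment 2: offset=12 data="oO" -> buffer=?????????EzjoO???? -> prefix_len=0
Fragment 3: offset=3 data="VuL" -> buffer=???VuL???EzjoO???? -> prefix_len=0
Fragment 4: offset=0 data="paa" -> buffer=paaVuL???EzjoO???? -> prefix_len=6
Fragment 5: offset=6 data="Fcf" -> buffer=paaVuLFcfEzjoO???? -> prefix_len=14
Fragment 6: offset=14 data="such" -> buffer=paaVuLFcfEzjoOsuch -> prefix_len=18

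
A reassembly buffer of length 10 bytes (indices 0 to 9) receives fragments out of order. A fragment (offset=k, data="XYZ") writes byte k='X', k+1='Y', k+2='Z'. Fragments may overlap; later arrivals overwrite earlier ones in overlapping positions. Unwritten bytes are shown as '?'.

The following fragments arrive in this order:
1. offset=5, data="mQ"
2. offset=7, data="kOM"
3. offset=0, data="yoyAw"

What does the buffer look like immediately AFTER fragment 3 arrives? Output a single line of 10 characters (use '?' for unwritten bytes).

Answer: yoyAwmQkOM

Derivation:
Fragment 1: offset=5 data="mQ" -> buffer=?????mQ???
Fragment 2: offset=7 data="kOM" -> buffer=?????mQkOM
Fragment 3: offset=0 data="yoyAw" -> buffer=yoyAwmQkOM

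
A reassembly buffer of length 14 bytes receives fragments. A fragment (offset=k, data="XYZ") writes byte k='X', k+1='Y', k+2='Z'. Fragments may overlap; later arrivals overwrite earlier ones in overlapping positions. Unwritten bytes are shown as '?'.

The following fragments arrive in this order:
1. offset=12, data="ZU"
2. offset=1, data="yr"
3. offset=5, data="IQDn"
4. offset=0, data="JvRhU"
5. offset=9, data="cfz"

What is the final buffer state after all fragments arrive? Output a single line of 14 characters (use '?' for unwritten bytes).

Fragment 1: offset=12 data="ZU" -> buffer=????????????ZU
Fragment 2: offset=1 data="yr" -> buffer=?yr?????????ZU
Fragment 3: offset=5 data="IQDn" -> buffer=?yr??IQDn???ZU
Fragment 4: offset=0 data="JvRhU" -> buffer=JvRhUIQDn???ZU
Fragment 5: offset=9 data="cfz" -> buffer=JvRhUIQDncfzZU

Answer: JvRhUIQDncfzZU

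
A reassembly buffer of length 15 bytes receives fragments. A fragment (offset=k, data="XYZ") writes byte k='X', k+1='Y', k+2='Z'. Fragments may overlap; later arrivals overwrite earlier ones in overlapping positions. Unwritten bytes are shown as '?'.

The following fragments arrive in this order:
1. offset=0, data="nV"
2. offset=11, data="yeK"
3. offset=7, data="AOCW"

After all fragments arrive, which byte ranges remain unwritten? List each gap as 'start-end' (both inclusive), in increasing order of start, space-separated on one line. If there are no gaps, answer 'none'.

Fragment 1: offset=0 len=2
Fragment 2: offset=11 len=3
Fragment 3: offset=7 len=4
Gaps: 2-6 14-14

Answer: 2-6 14-14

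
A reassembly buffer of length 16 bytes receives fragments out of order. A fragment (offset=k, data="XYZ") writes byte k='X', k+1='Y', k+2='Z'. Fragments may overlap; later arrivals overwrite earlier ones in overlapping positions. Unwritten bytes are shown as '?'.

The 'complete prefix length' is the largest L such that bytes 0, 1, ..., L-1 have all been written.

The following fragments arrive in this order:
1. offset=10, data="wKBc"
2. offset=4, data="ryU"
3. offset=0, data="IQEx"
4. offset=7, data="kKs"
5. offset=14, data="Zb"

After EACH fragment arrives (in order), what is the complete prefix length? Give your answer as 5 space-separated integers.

Fragment 1: offset=10 data="wKBc" -> buffer=??????????wKBc?? -> prefix_len=0
Fragment 2: offset=4 data="ryU" -> buffer=????ryU???wKBc?? -> prefix_len=0
Fragment 3: offset=0 data="IQEx" -> buffer=IQExryU???wKBc?? -> prefix_len=7
Fragment 4: offset=7 data="kKs" -> buffer=IQExryUkKswKBc?? -> prefix_len=14
Fragment 5: offset=14 data="Zb" -> buffer=IQExryUkKswKBcZb -> prefix_len=16

Answer: 0 0 7 14 16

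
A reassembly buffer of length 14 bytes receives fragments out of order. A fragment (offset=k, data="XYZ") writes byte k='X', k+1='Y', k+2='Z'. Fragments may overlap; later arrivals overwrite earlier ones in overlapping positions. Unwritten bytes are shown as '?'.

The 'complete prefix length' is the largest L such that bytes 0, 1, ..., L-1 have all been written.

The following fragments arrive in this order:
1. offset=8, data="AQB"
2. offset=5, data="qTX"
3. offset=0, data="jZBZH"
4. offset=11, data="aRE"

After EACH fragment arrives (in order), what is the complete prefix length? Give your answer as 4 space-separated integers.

Fragment 1: offset=8 data="AQB" -> buffer=????????AQB??? -> prefix_len=0
Fragment 2: offset=5 data="qTX" -> buffer=?????qTXAQB??? -> prefix_len=0
Fragment 3: offset=0 data="jZBZH" -> buffer=jZBZHqTXAQB??? -> prefix_len=11
Fragment 4: offset=11 data="aRE" -> buffer=jZBZHqTXAQBaRE -> prefix_len=14

Answer: 0 0 11 14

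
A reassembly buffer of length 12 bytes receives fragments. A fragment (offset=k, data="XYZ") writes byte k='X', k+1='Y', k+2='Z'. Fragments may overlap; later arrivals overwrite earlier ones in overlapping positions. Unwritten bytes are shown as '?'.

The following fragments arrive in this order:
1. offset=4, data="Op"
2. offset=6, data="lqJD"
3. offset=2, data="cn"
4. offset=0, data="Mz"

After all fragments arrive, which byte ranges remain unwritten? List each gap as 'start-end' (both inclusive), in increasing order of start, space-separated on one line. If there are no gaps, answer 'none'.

Fragment 1: offset=4 len=2
Fragment 2: offset=6 len=4
Fragment 3: offset=2 len=2
Fragment 4: offset=0 len=2
Gaps: 10-11

Answer: 10-11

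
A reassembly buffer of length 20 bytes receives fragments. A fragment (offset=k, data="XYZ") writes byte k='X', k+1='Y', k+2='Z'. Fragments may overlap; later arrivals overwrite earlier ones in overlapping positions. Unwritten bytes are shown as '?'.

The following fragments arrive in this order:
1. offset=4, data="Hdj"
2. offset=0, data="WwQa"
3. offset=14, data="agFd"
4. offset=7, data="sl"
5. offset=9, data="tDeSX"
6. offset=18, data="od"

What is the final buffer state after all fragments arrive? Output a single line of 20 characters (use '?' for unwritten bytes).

Answer: WwQaHdjsltDeSXagFdod

Derivation:
Fragment 1: offset=4 data="Hdj" -> buffer=????Hdj?????????????
Fragment 2: offset=0 data="WwQa" -> buffer=WwQaHdj?????????????
Fragment 3: offset=14 data="agFd" -> buffer=WwQaHdj???????agFd??
Fragment 4: offset=7 data="sl" -> buffer=WwQaHdjsl?????agFd??
Fragment 5: offset=9 data="tDeSX" -> buffer=WwQaHdjsltDeSXagFd??
Fragment 6: offset=18 data="od" -> buffer=WwQaHdjsltDeSXagFdod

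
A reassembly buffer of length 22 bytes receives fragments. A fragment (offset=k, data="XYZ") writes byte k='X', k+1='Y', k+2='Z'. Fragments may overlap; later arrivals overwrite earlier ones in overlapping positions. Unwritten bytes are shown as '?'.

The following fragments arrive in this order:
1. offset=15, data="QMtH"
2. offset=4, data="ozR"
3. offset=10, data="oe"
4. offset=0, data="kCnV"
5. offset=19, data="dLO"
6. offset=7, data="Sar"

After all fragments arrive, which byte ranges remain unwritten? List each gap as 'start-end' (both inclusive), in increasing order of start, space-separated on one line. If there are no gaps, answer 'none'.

Answer: 12-14

Derivation:
Fragment 1: offset=15 len=4
Fragment 2: offset=4 len=3
Fragment 3: offset=10 len=2
Fragment 4: offset=0 len=4
Fragment 5: offset=19 len=3
Fragment 6: offset=7 len=3
Gaps: 12-14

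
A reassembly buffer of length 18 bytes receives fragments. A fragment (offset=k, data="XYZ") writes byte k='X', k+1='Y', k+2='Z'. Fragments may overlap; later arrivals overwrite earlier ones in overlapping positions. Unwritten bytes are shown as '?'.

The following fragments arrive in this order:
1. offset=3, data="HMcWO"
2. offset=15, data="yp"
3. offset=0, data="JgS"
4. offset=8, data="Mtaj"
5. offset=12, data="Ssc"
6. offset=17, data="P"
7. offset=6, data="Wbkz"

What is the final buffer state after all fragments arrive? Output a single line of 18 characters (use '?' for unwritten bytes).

Fragment 1: offset=3 data="HMcWO" -> buffer=???HMcWO??????????
Fragment 2: offset=15 data="yp" -> buffer=???HMcWO???????yp?
Fragment 3: offset=0 data="JgS" -> buffer=JgSHMcWO???????yp?
Fragment 4: offset=8 data="Mtaj" -> buffer=JgSHMcWOMtaj???yp?
Fragment 5: offset=12 data="Ssc" -> buffer=JgSHMcWOMtajSscyp?
Fragment 6: offset=17 data="P" -> buffer=JgSHMcWOMtajSscypP
Fragment 7: offset=6 data="Wbkz" -> buffer=JgSHMcWbkzajSscypP

Answer: JgSHMcWbkzajSscypP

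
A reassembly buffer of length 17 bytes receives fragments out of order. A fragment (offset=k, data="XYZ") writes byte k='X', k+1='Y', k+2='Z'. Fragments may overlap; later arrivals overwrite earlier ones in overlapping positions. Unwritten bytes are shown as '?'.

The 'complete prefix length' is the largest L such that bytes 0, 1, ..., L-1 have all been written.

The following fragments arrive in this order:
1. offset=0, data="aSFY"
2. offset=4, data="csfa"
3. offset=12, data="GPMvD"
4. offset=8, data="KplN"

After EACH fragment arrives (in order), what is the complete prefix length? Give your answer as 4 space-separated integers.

Answer: 4 8 8 17

Derivation:
Fragment 1: offset=0 data="aSFY" -> buffer=aSFY????????????? -> prefix_len=4
Fragment 2: offset=4 data="csfa" -> buffer=aSFYcsfa????????? -> prefix_len=8
Fragment 3: offset=12 data="GPMvD" -> buffer=aSFYcsfa????GPMvD -> prefix_len=8
Fragment 4: offset=8 data="KplN" -> buffer=aSFYcsfaKplNGPMvD -> prefix_len=17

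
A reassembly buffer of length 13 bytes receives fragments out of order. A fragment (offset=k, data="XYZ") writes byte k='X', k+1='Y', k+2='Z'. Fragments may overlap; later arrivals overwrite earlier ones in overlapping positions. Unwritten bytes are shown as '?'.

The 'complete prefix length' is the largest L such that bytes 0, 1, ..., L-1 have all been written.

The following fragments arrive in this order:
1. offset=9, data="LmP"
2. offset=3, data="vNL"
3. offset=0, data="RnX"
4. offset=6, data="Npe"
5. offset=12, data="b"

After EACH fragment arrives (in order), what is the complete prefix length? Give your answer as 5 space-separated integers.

Answer: 0 0 6 12 13

Derivation:
Fragment 1: offset=9 data="LmP" -> buffer=?????????LmP? -> prefix_len=0
Fragment 2: offset=3 data="vNL" -> buffer=???vNL???LmP? -> prefix_len=0
Fragment 3: offset=0 data="RnX" -> buffer=RnXvNL???LmP? -> prefix_len=6
Fragment 4: offset=6 data="Npe" -> buffer=RnXvNLNpeLmP? -> prefix_len=12
Fragment 5: offset=12 data="b" -> buffer=RnXvNLNpeLmPb -> prefix_len=13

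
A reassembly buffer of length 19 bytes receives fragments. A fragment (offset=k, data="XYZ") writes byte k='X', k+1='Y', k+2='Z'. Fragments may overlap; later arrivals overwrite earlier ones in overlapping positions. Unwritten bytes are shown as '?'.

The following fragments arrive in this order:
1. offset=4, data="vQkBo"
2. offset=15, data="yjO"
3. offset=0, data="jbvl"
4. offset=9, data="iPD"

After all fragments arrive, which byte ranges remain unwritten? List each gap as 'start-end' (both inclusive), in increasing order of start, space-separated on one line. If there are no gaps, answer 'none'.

Answer: 12-14 18-18

Derivation:
Fragment 1: offset=4 len=5
Fragment 2: offset=15 len=3
Fragment 3: offset=0 len=4
Fragment 4: offset=9 len=3
Gaps: 12-14 18-18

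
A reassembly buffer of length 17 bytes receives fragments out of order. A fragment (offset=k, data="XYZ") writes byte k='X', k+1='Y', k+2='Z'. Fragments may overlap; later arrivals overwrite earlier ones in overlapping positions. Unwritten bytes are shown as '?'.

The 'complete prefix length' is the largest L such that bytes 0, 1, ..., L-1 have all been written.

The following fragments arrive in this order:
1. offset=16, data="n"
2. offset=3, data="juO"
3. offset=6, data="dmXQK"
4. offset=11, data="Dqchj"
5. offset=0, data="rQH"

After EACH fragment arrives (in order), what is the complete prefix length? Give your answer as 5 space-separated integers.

Fragment 1: offset=16 data="n" -> buffer=????????????????n -> prefix_len=0
Fragment 2: offset=3 data="juO" -> buffer=???juO??????????n -> prefix_len=0
Fragment 3: offset=6 data="dmXQK" -> buffer=???juOdmXQK?????n -> prefix_len=0
Fragment 4: offset=11 data="Dqchj" -> buffer=???juOdmXQKDqchjn -> prefix_len=0
Fragment 5: offset=0 data="rQH" -> buffer=rQHjuOdmXQKDqchjn -> prefix_len=17

Answer: 0 0 0 0 17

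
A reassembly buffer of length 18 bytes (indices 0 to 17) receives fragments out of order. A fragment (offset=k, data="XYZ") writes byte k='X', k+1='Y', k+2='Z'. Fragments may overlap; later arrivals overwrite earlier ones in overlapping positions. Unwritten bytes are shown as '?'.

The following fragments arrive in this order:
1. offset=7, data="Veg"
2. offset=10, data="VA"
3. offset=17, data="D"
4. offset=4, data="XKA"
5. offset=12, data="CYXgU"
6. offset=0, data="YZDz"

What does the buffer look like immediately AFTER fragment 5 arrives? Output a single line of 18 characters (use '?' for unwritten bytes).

Answer: ????XKAVegVACYXgUD

Derivation:
Fragment 1: offset=7 data="Veg" -> buffer=???????Veg????????
Fragment 2: offset=10 data="VA" -> buffer=???????VegVA??????
Fragment 3: offset=17 data="D" -> buffer=???????VegVA?????D
Fragment 4: offset=4 data="XKA" -> buffer=????XKAVegVA?????D
Fragment 5: offset=12 data="CYXgU" -> buffer=????XKAVegVACYXgUD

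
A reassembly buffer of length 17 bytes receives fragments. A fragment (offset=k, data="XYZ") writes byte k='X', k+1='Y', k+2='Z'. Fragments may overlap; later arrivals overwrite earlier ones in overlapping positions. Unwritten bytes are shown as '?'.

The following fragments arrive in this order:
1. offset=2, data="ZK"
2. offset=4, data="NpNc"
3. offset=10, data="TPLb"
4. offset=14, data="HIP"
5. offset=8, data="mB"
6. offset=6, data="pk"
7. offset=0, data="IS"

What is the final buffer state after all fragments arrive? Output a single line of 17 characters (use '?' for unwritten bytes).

Fragment 1: offset=2 data="ZK" -> buffer=??ZK?????????????
Fragment 2: offset=4 data="NpNc" -> buffer=??ZKNpNc?????????
Fragment 3: offset=10 data="TPLb" -> buffer=??ZKNpNc??TPLb???
Fragment 4: offset=14 data="HIP" -> buffer=??ZKNpNc??TPLbHIP
Fragment 5: offset=8 data="mB" -> buffer=??ZKNpNcmBTPLbHIP
Fragment 6: offset=6 data="pk" -> buffer=??ZKNppkmBTPLbHIP
Fragment 7: offset=0 data="IS" -> buffer=ISZKNppkmBTPLbHIP

Answer: ISZKNppkmBTPLbHIP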